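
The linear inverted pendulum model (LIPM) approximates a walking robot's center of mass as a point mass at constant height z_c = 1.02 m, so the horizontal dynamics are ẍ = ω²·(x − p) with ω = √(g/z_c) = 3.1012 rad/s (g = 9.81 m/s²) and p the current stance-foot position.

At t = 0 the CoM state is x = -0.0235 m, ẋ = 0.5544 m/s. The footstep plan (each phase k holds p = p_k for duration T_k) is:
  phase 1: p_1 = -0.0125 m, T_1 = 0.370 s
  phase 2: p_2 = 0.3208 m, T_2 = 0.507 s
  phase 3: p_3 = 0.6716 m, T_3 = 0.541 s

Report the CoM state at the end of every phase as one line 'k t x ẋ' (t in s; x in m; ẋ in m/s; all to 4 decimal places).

phase 1: p=-0.0125, T=0.370, ωT=1.147444, cosh=1.733789, sinh=1.416342; start (x,ẋ)=(-0.023500, 0.554400) → end (x,ẋ)=(0.221627, 0.912897)
phase 2: p=0.3208, T=0.507, ωT=1.572308, cosh=2.512661, sinh=2.305096; start (x,ẋ)=(0.221627, 0.912897) → end (x,ẋ)=(0.750160, 1.584856)
phase 3: p=0.6716, T=0.541, ωT=1.677749, cosh=2.770143, sinh=2.583349; start (x,ẋ)=(0.750160, 1.584856) → end (x,ẋ)=(2.209434, 5.019663)

1 0.3700 0.2216 0.9129
2 0.8770 0.7502 1.5849
3 1.4180 2.2094 5.0197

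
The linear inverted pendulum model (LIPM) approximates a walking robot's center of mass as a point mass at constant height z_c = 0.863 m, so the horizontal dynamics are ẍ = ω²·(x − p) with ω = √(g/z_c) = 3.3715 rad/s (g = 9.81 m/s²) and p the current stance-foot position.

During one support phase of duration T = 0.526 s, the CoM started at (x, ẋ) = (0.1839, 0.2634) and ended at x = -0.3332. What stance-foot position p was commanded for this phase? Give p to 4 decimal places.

p = 0.5487

ωT = 3.3715·0.526 = 1.773409; cosh(ωT) = 3.030327, sinh(ωT) = 2.860574
x(T) = p + (x₀−p)·cosh(ωT) + (ẋ₀/ω)·sinh(ωT) ⇒ p·(1 − cosh) = x(T) − x₀·cosh − (ẋ₀/ω)·sinh
numerator   = -0.3332 − (0.1839)·3.030327 − (0.2634/3.3715)·2.860574 = -1.113961
denominator = 1 − 3.030327 = -2.030327
p = -1.113961 / -2.030327 = 0.5487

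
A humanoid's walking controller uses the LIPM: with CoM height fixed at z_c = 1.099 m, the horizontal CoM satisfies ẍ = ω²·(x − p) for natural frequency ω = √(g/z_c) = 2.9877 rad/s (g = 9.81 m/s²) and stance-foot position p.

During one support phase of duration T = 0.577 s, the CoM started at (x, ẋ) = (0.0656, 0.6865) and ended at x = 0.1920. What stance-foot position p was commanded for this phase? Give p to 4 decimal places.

p = 0.3283

ωT = 2.9877·0.577 = 1.723903; cosh(ωT) = 2.892368, sinh(ωT) = 2.713999
x(T) = p + (x₀−p)·cosh(ωT) + (ẋ₀/ω)·sinh(ωT) ⇒ p·(1 − cosh) = x(T) − x₀·cosh − (ẋ₀/ω)·sinh
numerator   = 0.1920 − (0.0656)·2.892368 − (0.6865/2.9877)·2.713999 = -0.621350
denominator = 1 − 2.892368 = -1.892368
p = -0.621350 / -1.892368 = 0.3283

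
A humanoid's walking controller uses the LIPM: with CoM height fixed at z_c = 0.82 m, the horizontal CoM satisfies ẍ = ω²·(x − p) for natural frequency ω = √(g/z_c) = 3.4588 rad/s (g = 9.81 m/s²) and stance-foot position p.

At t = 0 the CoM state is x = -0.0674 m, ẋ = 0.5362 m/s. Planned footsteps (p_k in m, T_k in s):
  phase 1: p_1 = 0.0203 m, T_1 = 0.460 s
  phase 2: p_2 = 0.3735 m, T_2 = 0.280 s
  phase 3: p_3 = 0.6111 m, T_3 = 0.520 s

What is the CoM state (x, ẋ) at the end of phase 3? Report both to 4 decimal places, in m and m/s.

x = -0.3196, ẋ = -2.9954

phase 1: p=0.0203, T=0.460, ωT=1.591048, cosh=2.556301, sinh=2.352589; start (x,ẋ)=(-0.067400, 0.536200) → end (x,ẋ)=(0.160822, 0.657062)
phase 2: p=0.3735, T=0.280, ωT=0.968464, cosh=1.506781, sinh=1.127115; start (x,ẋ)=(0.160822, 0.657062) → end (x,ẋ)=(0.267157, 0.160931)
phase 3: p=0.6111, T=0.520, ωT=1.798576, cosh=3.103287, sinh=2.937752; start (x,ẋ)=(0.267157, 0.160931) → end (x,ẋ)=(-0.319565, -2.995420)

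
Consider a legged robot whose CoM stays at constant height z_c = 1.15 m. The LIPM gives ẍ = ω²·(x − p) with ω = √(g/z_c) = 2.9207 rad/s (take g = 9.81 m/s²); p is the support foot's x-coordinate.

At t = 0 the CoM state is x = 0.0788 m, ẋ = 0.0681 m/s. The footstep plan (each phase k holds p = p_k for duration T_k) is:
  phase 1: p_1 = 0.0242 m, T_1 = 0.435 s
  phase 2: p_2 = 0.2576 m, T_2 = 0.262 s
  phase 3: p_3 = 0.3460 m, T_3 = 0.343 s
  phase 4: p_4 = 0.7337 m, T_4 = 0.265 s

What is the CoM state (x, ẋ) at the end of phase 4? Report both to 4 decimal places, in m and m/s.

phase 1: p=0.0242, T=0.435, ωT=1.270504, cosh=1.921670, sinh=1.640980; start (x,ẋ)=(0.078800, 0.068100) → end (x,ẋ)=(0.167385, 0.392553)
phase 2: p=0.2576, T=0.262, ωT=0.765223, cosh=1.307352, sinh=0.842122; start (x,ẋ)=(0.167385, 0.392553) → end (x,ẋ)=(0.252841, 0.291313)
phase 3: p=0.3460, T=0.343, ωT=1.001800, cosh=1.545199, sinh=1.177981; start (x,ẋ)=(0.252841, 0.291313) → end (x,ẋ)=(0.319544, 0.129622)
phase 4: p=0.7337, T=0.265, ωT=0.773986, cosh=1.314781, sinh=0.853610; start (x,ẋ)=(0.319544, 0.129622) → end (x,ẋ)=(0.227059, -0.862124)

x = 0.2271, ẋ = -0.8621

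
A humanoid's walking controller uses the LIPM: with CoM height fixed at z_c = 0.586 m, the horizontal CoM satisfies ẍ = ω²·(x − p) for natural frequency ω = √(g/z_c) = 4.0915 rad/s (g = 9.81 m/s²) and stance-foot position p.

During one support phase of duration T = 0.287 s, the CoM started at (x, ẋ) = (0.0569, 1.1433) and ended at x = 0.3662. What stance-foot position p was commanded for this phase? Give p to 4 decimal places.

ωT = 4.0915·0.287 = 1.174260; cosh(ωT) = 1.772398, sinh(ωT) = 1.463351
x(T) = p + (x₀−p)·cosh(ωT) + (ẋ₀/ω)·sinh(ωT) ⇒ p·(1 − cosh) = x(T) − x₀·cosh − (ẋ₀/ω)·sinh
numerator   = 0.3662 − (0.0569)·1.772398 − (1.1433/4.0915)·1.463351 = -0.143558
denominator = 1 − 1.772398 = -0.772398
p = -0.143558 / -0.772398 = 0.1859

p = 0.1859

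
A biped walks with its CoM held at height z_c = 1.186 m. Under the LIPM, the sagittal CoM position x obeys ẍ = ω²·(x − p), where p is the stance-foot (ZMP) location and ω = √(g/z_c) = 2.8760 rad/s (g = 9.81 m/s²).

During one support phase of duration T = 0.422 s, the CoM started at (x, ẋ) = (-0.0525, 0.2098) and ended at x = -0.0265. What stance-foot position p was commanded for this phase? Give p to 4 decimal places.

p = 0.0508

ωT = 2.8760·0.422 = 1.213672; cosh(ωT) = 1.831463, sinh(ωT) = 1.534358
x(T) = p + (x₀−p)·cosh(ωT) + (ẋ₀/ω)·sinh(ωT) ⇒ p·(1 − cosh) = x(T) − x₀·cosh − (ẋ₀/ω)·sinh
numerator   = -0.0265 − (-0.0525)·1.831463 − (0.2098/2.8760)·1.534358 = -0.042277
denominator = 1 − 1.831463 = -0.831463
p = -0.042277 / -0.831463 = 0.0508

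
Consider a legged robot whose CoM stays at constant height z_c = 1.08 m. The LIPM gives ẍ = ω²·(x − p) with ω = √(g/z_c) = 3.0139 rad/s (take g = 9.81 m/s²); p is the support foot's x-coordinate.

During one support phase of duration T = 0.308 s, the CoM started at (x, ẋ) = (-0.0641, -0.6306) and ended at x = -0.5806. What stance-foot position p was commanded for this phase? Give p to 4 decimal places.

ωT = 3.0139·0.308 = 0.928281; cosh(ωT) = 1.462695, sinh(ωT) = 1.067462
x(T) = p + (x₀−p)·cosh(ωT) + (ẋ₀/ω)·sinh(ωT) ⇒ p·(1 − cosh) = x(T) − x₀·cosh − (ẋ₀/ω)·sinh
numerator   = -0.5806 − (-0.0641)·1.462695 − (-0.6306/3.0139)·1.067462 = -0.263496
denominator = 1 − 1.462695 = -0.462695
p = -0.263496 / -0.462695 = 0.5695

p = 0.5695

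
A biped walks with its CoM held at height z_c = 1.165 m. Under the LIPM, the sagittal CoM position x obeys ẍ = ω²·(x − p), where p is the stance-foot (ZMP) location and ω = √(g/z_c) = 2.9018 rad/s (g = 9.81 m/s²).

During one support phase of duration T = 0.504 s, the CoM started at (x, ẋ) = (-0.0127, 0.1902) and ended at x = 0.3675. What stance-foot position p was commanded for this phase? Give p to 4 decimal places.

p = -0.2060

ωT = 2.9018·0.504 = 1.462507; cosh(ωT) = 2.274212, sinh(ωT) = 2.042557
x(T) = p + (x₀−p)·cosh(ωT) + (ẋ₀/ω)·sinh(ωT) ⇒ p·(1 − cosh) = x(T) − x₀·cosh − (ẋ₀/ω)·sinh
numerator   = 0.3675 − (-0.0127)·2.274212 − (0.1902/2.9018)·2.042557 = 0.262502
denominator = 1 − 2.274212 = -1.274212
p = 0.262502 / -1.274212 = -0.2060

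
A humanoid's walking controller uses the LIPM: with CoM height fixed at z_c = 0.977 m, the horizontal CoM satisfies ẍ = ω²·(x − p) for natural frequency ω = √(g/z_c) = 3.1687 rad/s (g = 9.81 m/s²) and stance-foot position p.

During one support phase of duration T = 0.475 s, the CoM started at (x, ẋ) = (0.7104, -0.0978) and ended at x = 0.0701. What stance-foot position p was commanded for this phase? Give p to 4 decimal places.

p = 1.1316

ωT = 3.1687·0.475 = 1.505132; cosh(ωT) = 2.363369, sinh(ωT) = 2.141381
x(T) = p + (x₀−p)·cosh(ωT) + (ẋ₀/ω)·sinh(ωT) ⇒ p·(1 − cosh) = x(T) − x₀·cosh − (ẋ₀/ω)·sinh
numerator   = 0.0701 − (0.7104)·2.363369 − (-0.0978/3.1687)·2.141381 = -1.542745
denominator = 1 − 2.363369 = -1.363369
p = -1.542745 / -1.363369 = 1.1316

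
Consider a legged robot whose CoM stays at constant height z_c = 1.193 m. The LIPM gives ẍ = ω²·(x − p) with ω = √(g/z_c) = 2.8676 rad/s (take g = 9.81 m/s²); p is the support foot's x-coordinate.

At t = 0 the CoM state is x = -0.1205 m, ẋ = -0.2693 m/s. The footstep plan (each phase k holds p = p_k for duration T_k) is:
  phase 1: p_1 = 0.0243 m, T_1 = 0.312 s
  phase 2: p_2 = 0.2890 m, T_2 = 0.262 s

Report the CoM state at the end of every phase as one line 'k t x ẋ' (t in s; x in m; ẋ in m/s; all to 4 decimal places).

1 0.3120 -0.2781 -0.8076
2 0.5740 -0.6779 -2.3865

phase 1: p=0.0243, T=0.312, ωT=0.894691, cosh=1.427657, sinh=1.018923; start (x,ẋ)=(-0.120500, -0.269300) → end (x,ẋ)=(-0.278113, -0.807554)
phase 2: p=0.2890, T=0.262, ωT=0.751311, cosh=1.295763, sinh=0.824015; start (x,ẋ)=(-0.278113, -0.807554) → end (x,ẋ)=(-0.677897, -2.386456)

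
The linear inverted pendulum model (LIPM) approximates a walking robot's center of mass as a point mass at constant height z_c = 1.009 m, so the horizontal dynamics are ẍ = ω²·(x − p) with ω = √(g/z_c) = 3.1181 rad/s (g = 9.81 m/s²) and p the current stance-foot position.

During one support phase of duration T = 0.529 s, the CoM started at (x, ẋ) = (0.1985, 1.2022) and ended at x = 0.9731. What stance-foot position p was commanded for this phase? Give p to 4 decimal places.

p = 0.3113

ωT = 3.1181·0.529 = 1.649475; cosh(ωT) = 2.698199, sinh(ωT) = 2.506048
x(T) = p + (x₀−p)·cosh(ωT) + (ẋ₀/ω)·sinh(ωT) ⇒ p·(1 − cosh) = x(T) − x₀·cosh − (ẋ₀/ω)·sinh
numerator   = 0.9731 − (0.1985)·2.698199 − (1.2022/3.1181)·2.506048 = -0.528712
denominator = 1 − 2.698199 = -1.698199
p = -0.528712 / -1.698199 = 0.3113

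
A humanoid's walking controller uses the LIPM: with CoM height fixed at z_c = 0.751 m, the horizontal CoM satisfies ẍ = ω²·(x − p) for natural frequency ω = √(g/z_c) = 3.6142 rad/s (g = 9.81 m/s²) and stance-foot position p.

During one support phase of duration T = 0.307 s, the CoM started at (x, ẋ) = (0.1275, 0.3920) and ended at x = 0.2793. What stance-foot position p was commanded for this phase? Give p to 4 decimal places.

ωT = 3.6142·0.307 = 1.109559; cosh(ωT) = 1.681363, sinh(ωT) = 1.351659
x(T) = p + (x₀−p)·cosh(ωT) + (ẋ₀/ω)·sinh(ωT) ⇒ p·(1 − cosh) = x(T) − x₀·cosh − (ẋ₀/ω)·sinh
numerator   = 0.2793 − (0.1275)·1.681363 − (0.3920/3.6142)·1.351659 = -0.081676
denominator = 1 − 1.681363 = -0.681363
p = -0.081676 / -0.681363 = 0.1199

p = 0.1199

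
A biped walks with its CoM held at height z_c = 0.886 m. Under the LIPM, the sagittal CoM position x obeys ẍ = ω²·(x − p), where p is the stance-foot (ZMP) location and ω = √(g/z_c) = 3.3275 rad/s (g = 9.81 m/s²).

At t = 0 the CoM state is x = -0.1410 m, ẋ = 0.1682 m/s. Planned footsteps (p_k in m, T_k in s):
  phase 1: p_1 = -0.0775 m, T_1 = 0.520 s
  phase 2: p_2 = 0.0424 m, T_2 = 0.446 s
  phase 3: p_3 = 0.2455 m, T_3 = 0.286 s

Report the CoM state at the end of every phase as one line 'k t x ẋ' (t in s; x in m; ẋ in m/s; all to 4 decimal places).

1 0.5200 -0.1241 -0.0880
2 0.9660 -0.3991 -1.3633
3 1.2520 -1.1652 -4.3922

phase 1: p=-0.0775, T=0.520, ωT=1.730300, cosh=2.909789, sinh=2.732558; start (x,ẋ)=(-0.141000, 0.168200) → end (x,ẋ)=(-0.124145, -0.087953)
phase 2: p=0.0424, T=0.446, ωT=1.484065, cosh=2.318777, sinh=2.092063; start (x,ẋ)=(-0.124145, -0.087953) → end (x,ẋ)=(-0.399078, -1.363319)
phase 3: p=0.2455, T=0.286, ωT=0.951665, cosh=1.488058, sinh=1.101960; start (x,ẋ)=(-0.399078, -1.363319) → end (x,ẋ)=(-1.165157, -4.392220)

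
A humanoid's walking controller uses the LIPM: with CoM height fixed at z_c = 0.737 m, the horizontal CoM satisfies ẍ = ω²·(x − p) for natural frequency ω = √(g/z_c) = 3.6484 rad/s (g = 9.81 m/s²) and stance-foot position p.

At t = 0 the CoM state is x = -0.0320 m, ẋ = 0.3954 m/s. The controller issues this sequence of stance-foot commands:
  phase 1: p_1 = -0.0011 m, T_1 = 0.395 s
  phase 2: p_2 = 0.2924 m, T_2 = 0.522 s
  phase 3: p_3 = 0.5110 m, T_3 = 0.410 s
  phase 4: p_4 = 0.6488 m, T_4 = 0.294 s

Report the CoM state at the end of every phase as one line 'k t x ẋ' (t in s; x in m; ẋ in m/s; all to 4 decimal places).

1 0.3950 0.1461 0.6573
2 0.9170 0.3818 0.5036
3 1.3270 0.5008 0.1814
4 1.6210 0.4714 -0.4005

phase 1: p=-0.0011, T=0.395, ωT=1.441118, cosh=2.231040, sinh=1.994377; start (x,ẋ)=(-0.032000, 0.395400) → end (x,ẋ)=(0.146104, 0.657316)
phase 2: p=0.2924, T=0.522, ωT=1.904465, cosh=3.432357, sinh=3.283455; start (x,ẋ)=(0.146104, 0.657316) → end (x,ẋ)=(0.381825, 0.503612)
phase 3: p=0.5110, T=0.410, ωT=1.495844, cosh=2.343581, sinh=2.119521; start (x,ẋ)=(0.381825, 0.503612) → end (x,ẋ)=(0.500840, 0.181366)
phase 4: p=0.6488, T=0.294, ωT=1.072630, cosh=1.632582, sinh=1.290474; start (x,ẋ)=(0.500840, 0.181366) → end (x,ẋ)=(0.471394, -0.400526)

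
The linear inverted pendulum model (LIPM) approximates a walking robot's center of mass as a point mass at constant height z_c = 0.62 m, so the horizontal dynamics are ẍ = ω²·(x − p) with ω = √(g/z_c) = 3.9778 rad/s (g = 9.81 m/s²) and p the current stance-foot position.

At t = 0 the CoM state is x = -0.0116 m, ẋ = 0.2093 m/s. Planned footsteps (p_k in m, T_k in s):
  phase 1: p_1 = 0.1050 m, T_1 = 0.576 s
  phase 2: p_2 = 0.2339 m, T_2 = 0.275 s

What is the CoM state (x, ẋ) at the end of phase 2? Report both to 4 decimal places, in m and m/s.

phase 1: p=0.1050, T=0.576, ωT=2.291213, cosh=4.994032, sinh=4.892889; start (x,ẋ)=(-0.011600, 0.209300) → end (x,ẋ)=(-0.219855, -1.224127)
phase 2: p=0.2339, T=0.275, ωT=1.093895, cosh=1.660395, sinh=1.325486; start (x,ẋ)=(-0.219855, -1.224127) → end (x,ẋ)=(-0.927417, -4.424966)

x = -0.9274, ẋ = -4.4250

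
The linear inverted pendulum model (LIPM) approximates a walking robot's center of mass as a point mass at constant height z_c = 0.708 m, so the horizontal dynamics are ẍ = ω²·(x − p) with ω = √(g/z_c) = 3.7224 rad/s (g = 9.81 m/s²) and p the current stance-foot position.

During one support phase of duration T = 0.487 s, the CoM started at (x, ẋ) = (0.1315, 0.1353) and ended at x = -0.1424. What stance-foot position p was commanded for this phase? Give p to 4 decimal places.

ωT = 3.7224·0.487 = 1.812809; cosh(ωT) = 3.145415, sinh(ωT) = 2.982220
x(T) = p + (x₀−p)·cosh(ωT) + (ẋ₀/ω)·sinh(ωT) ⇒ p·(1 − cosh) = x(T) − x₀·cosh − (ẋ₀/ω)·sinh
numerator   = -0.1424 − (0.1315)·3.145415 − (0.1353/3.7224)·2.982220 = -0.664418
denominator = 1 − 3.145415 = -2.145415
p = -0.664418 / -2.145415 = 0.3097

p = 0.3097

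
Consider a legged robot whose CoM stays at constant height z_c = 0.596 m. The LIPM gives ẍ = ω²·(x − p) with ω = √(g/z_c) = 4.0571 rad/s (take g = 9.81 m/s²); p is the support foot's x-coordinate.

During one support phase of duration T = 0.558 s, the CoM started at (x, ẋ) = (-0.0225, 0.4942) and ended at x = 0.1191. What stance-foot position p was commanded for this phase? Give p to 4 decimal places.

ωT = 4.0571·0.558 = 2.263862; cosh(ωT) = 4.862058, sinh(ωT) = 4.758110
x(T) = p + (x₀−p)·cosh(ωT) + (ẋ₀/ω)·sinh(ωT) ⇒ p·(1 − cosh) = x(T) − x₀·cosh − (ẋ₀/ω)·sinh
numerator   = 0.1191 − (-0.0225)·4.862058 − (0.4942/4.0571)·4.758110 = -0.351095
denominator = 1 − 4.862058 = -3.862058
p = -0.351095 / -3.862058 = 0.0909

p = 0.0909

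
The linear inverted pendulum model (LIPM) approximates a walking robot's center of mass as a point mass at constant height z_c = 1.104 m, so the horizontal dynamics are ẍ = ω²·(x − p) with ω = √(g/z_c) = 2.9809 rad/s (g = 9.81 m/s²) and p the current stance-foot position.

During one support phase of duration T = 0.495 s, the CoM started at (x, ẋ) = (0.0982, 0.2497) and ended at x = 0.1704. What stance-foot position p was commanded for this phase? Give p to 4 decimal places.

ωT = 2.9809·0.495 = 1.475545; cosh(ωT) = 2.301037, sinh(ωT) = 2.072383
x(T) = p + (x₀−p)·cosh(ωT) + (ẋ₀/ω)·sinh(ωT) ⇒ p·(1 − cosh) = x(T) − x₀·cosh − (ẋ₀/ω)·sinh
numerator   = 0.1704 − (0.0982)·2.301037 − (0.2497/2.9809)·2.072383 = -0.229158
denominator = 1 − 2.301037 = -1.301037
p = -0.229158 / -1.301037 = 0.1761

p = 0.1761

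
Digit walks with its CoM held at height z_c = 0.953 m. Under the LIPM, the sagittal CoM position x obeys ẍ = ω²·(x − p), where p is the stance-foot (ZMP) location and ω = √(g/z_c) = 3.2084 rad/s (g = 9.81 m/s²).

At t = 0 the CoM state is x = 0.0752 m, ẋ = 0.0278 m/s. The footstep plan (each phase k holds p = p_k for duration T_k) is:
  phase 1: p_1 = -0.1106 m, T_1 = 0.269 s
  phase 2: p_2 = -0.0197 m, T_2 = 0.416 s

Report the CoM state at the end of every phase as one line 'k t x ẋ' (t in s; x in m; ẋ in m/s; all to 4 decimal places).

phase 1: p=-0.1106, T=0.269, ωT=0.863060, cosh=1.396136, sinh=0.974266; start (x,ẋ)=(0.075200, 0.027800) → end (x,ẋ)=(0.157244, 0.619593)
phase 2: p=-0.0197, T=0.416, ωT=1.334694, cosh=2.031037, sinh=1.767798; start (x,ẋ)=(0.157244, 0.619593) → end (x,ẋ)=(0.681069, 2.262006)

1 0.2690 0.1572 0.6196
2 0.6850 0.6811 2.2620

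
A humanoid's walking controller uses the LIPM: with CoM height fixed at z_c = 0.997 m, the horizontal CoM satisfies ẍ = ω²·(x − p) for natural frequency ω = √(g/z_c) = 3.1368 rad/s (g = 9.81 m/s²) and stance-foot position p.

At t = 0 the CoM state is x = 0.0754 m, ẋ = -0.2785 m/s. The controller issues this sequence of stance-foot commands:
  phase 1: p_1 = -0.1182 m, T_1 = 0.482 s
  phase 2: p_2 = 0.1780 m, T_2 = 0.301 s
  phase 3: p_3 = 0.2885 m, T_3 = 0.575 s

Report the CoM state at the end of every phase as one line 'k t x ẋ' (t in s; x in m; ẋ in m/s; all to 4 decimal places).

phase 1: p=-0.1182, T=0.482, ωT=1.511938, cosh=2.377996, sinh=2.157514; start (x,ẋ)=(0.075400, -0.278500) → end (x,ẋ)=(0.150626, 0.647953)
phase 2: p=0.1780, T=0.301, ωT=0.944177, cosh=1.479848, sinh=1.090848; start (x,ẋ)=(0.150626, 0.647953) → end (x,ẋ)=(0.362821, 0.865203)
phase 3: p=0.2885, T=0.575, ωT=1.803660, cosh=3.118262, sinh=2.953567; start (x,ẋ)=(0.362821, 0.865203) → end (x,ẋ)=(1.334916, 3.386498)

1 0.4820 0.1506 0.6480
2 0.7830 0.3628 0.8652
3 1.3580 1.3349 3.3865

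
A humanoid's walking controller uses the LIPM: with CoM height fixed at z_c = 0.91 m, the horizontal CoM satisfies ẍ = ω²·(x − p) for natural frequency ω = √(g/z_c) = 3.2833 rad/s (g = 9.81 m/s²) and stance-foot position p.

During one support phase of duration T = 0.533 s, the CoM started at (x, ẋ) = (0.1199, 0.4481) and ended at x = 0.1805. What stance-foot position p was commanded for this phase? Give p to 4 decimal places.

p = 0.2829

ωT = 3.2833·0.533 = 1.749999; cosh(ωT) = 2.964185, sinh(ωT) = 2.790411
x(T) = p + (x₀−p)·cosh(ωT) + (ẋ₀/ω)·sinh(ωT) ⇒ p·(1 − cosh) = x(T) − x₀·cosh − (ẋ₀/ω)·sinh
numerator   = 0.1805 − (0.1199)·2.964185 − (0.4481/3.2833)·2.790411 = -0.555737
denominator = 1 − 2.964185 = -1.964185
p = -0.555737 / -1.964185 = 0.2829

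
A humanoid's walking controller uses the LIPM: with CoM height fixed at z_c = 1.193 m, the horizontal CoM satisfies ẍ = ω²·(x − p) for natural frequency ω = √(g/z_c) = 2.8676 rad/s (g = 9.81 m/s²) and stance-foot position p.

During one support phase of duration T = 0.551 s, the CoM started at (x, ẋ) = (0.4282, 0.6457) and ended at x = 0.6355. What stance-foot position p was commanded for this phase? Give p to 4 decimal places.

p = 0.6347

ωT = 2.8676·0.551 = 1.580048; cosh(ωT) = 2.530576, sinh(ωT) = 2.324611
x(T) = p + (x₀−p)·cosh(ωT) + (ẋ₀/ω)·sinh(ωT) ⇒ p·(1 − cosh) = x(T) − x₀·cosh − (ẋ₀/ω)·sinh
numerator   = 0.6355 − (0.4282)·2.530576 − (0.6457/2.8676)·2.324611 = -0.971527
denominator = 1 − 2.530576 = -1.530576
p = -0.971527 / -1.530576 = 0.6347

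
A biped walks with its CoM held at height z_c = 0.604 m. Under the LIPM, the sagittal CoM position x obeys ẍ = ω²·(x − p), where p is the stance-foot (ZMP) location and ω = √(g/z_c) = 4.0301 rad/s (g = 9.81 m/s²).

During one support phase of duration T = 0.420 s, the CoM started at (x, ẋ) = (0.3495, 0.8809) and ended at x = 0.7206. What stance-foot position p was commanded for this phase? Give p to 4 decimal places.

ωT = 4.0301·0.420 = 1.692642; cosh(ωT) = 2.808925, sinh(ωT) = 2.624893
x(T) = p + (x₀−p)·cosh(ωT) + (ẋ₀/ω)·sinh(ωT) ⇒ p·(1 − cosh) = x(T) − x₀·cosh − (ẋ₀/ω)·sinh
numerator   = 0.7206 − (0.3495)·2.808925 − (0.8809/4.0301)·2.624893 = -0.834869
denominator = 1 − 2.808925 = -1.808925
p = -0.834869 / -1.808925 = 0.4615

p = 0.4615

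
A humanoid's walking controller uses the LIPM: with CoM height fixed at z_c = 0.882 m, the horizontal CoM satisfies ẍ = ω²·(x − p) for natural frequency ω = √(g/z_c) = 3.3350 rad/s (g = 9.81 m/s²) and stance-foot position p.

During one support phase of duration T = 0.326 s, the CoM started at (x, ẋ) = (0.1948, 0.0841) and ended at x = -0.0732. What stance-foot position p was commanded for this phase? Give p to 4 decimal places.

ωT = 3.3350·0.326 = 1.087210; cosh(ωT) = 1.651572, sinh(ωT) = 1.314416
x(T) = p + (x₀−p)·cosh(ωT) + (ẋ₀/ω)·sinh(ωT) ⇒ p·(1 − cosh) = x(T) − x₀·cosh − (ẋ₀/ω)·sinh
numerator   = -0.0732 − (0.1948)·1.651572 − (0.0841/3.3350)·1.314416 = -0.428072
denominator = 1 − 1.651572 = -0.651572
p = -0.428072 / -0.651572 = 0.6570

p = 0.6570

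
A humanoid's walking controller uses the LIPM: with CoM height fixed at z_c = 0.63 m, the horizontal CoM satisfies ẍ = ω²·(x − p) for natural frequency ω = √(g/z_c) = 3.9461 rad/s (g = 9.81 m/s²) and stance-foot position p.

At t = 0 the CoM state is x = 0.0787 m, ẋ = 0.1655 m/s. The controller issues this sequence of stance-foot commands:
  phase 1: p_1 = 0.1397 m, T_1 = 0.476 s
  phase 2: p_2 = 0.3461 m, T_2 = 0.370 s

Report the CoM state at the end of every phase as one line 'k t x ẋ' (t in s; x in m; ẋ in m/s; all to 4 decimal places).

phase 1: p=0.1397, T=0.476, ωT=1.878344, cosh=3.347751, sinh=3.194908; start (x,ẋ)=(0.078700, 0.165500) → end (x,ẋ)=(0.069482, -0.215000)
phase 2: p=0.3461, T=0.370, ωT=1.460057, cosh=2.269214, sinh=2.036991; start (x,ẋ)=(0.069482, -0.215000) → end (x,ẋ)=(-0.392589, -2.711383)

1 0.4760 0.0695 -0.2150
2 0.8460 -0.3926 -2.7114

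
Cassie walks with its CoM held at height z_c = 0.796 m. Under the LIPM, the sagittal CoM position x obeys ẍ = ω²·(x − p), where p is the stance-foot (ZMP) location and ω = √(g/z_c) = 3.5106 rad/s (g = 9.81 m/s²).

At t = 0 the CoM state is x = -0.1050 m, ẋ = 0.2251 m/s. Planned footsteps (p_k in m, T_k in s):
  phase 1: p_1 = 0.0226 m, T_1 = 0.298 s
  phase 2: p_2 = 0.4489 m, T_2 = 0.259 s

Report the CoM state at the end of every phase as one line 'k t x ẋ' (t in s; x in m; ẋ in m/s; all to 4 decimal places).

1 0.2980 -0.1014 -0.1990
2 0.5570 -0.4040 -2.2960

phase 1: p=0.0226, T=0.298, ωT=1.046159, cosh=1.598990, sinh=1.247705; start (x,ẋ)=(-0.105000, 0.225100) → end (x,ẋ)=(-0.101428, -0.198980)
phase 2: p=0.4489, T=0.259, ωT=0.909245, cosh=1.442638, sinh=1.039810; start (x,ẋ)=(-0.101428, -0.198980) → end (x,ẋ)=(-0.403961, -2.295951)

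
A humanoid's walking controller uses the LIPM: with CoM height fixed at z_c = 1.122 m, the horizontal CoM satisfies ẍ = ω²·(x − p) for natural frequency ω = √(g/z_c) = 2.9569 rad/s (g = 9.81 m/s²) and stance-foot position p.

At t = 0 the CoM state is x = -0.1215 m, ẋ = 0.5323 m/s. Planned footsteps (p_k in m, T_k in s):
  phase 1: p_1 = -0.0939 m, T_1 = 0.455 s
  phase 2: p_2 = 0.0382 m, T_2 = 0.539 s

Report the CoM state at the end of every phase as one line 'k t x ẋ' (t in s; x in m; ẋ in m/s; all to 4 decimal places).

1 0.4550 0.1717 0.9452
2 0.9940 1.1345 3.3536

phase 1: p=-0.0939, T=0.455, ωT=1.345390, cosh=2.050060, sinh=1.789622; start (x,ẋ)=(-0.121500, 0.532300) → end (x,ẋ)=(0.171685, 0.945195)
phase 2: p=0.0382, T=0.539, ωT=1.593769, cosh=2.562712, sinh=2.359554; start (x,ẋ)=(0.171685, 0.945195) → end (x,ẋ)=(1.134534, 3.353586)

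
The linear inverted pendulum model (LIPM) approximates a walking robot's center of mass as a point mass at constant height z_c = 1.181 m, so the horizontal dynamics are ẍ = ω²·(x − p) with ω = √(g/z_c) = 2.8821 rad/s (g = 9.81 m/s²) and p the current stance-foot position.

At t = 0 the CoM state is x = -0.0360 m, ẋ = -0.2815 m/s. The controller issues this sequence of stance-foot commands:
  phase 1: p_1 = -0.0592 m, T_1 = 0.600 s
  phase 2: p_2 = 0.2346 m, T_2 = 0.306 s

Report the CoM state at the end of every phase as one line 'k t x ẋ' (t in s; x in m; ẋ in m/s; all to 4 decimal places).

1 0.6000 -0.2584 -0.6358
2 0.9060 -0.6836 -2.3214

phase 1: p=-0.0592, T=0.600, ωT=1.729260, cosh=2.906949, sinh=2.729533; start (x,ẋ)=(-0.036000, -0.281500) → end (x,ẋ)=(-0.258357, -0.635797)
phase 2: p=0.2346, T=0.306, ωT=0.881923, cosh=1.414763, sinh=1.000777; start (x,ẋ)=(-0.258357, -0.635797) → end (x,ẋ)=(-0.683591, -2.321357)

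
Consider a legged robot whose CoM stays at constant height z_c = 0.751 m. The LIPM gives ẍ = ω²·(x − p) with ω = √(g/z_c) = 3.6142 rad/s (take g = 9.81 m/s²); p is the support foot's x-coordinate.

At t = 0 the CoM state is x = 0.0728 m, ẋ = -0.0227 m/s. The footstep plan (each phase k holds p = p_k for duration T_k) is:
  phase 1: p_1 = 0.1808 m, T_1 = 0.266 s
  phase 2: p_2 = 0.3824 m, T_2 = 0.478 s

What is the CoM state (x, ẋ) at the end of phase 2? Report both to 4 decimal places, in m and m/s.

x = -1.0471, ẋ = -5.0120

phase 1: p=0.1808, T=0.266, ωT=0.961377, cosh=1.498831, sinh=1.116465; start (x,ẋ)=(0.072800, -0.022700) → end (x,ẋ)=(0.011914, -0.469817)
phase 2: p=0.3824, T=0.478, ωT=1.727588, cosh=2.902388, sinh=2.724675; start (x,ẋ)=(0.011914, -0.469817) → end (x,ẋ)=(-1.047080, -5.011960)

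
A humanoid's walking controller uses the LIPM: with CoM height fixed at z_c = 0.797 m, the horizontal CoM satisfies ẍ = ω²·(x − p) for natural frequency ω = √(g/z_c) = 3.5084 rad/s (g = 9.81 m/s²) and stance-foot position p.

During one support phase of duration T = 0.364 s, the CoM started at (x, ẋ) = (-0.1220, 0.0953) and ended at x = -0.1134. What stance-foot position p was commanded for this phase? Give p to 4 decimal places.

ωT = 3.5084·0.364 = 1.277058; cosh(ωT) = 1.932465, sinh(ωT) = 1.653608
x(T) = p + (x₀−p)·cosh(ωT) + (ẋ₀/ω)·sinh(ωT) ⇒ p·(1 − cosh) = x(T) − x₀·cosh − (ẋ₀/ω)·sinh
numerator   = -0.1134 − (-0.1220)·1.932465 − (0.0953/3.5084)·1.653608 = 0.077443
denominator = 1 − 1.932465 = -0.932465
p = 0.077443 / -0.932465 = -0.0831

p = -0.0831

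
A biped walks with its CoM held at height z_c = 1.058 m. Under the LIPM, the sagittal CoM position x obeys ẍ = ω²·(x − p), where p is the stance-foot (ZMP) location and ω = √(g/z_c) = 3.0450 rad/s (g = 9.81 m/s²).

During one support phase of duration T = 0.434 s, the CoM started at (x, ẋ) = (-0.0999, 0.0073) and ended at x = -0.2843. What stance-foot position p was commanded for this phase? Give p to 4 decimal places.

ωT = 3.0450·0.434 = 1.321530; cosh(ωT) = 2.007940, sinh(ωT) = 1.741213
x(T) = p + (x₀−p)·cosh(ωT) + (ẋ₀/ω)·sinh(ωT) ⇒ p·(1 − cosh) = x(T) − x₀·cosh − (ẋ₀/ω)·sinh
numerator   = -0.2843 − (-0.0999)·2.007940 − (0.0073/3.0450)·1.741213 = -0.087881
denominator = 1 − 2.007940 = -1.007940
p = -0.087881 / -1.007940 = 0.0872

p = 0.0872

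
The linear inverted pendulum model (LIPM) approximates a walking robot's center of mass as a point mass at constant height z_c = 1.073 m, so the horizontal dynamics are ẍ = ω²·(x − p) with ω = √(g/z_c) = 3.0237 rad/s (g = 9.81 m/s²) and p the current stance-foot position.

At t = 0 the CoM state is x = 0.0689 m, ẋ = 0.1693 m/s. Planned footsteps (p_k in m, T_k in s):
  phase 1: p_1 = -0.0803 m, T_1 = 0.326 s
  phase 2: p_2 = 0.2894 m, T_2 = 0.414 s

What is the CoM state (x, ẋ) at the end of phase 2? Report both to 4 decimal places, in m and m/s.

phase 1: p=-0.0803, T=0.326, ωT=0.985726, cosh=1.526463, sinh=1.153295; start (x,ẋ)=(0.068900, 0.169300) → end (x,ẋ)=(0.212022, 0.778723)
phase 2: p=0.2894, T=0.414, ωT=1.251812, cosh=1.891329, sinh=1.605343; start (x,ẋ)=(0.212022, 0.778723) → end (x,ẋ)=(0.556493, 1.097224)

x = 0.5565, ẋ = 1.0972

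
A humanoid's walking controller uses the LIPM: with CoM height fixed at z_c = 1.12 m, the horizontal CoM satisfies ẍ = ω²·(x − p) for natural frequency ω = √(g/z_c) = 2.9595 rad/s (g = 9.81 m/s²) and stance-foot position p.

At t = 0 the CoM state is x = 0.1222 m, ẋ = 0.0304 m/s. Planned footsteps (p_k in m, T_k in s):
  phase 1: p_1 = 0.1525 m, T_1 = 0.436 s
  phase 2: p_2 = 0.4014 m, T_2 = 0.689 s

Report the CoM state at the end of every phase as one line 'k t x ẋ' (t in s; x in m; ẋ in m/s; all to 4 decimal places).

phase 1: p=0.1525, T=0.436, ωT=1.290342, cosh=1.954603, sinh=1.679426; start (x,ẋ)=(0.122200, 0.030400) → end (x,ẋ)=(0.110527, -0.091179)
phase 2: p=0.4014, T=0.689, ωT=2.039095, cosh=3.906901, sinh=3.776755; start (x,ẋ)=(0.110527, -0.091179) → end (x,ẋ)=(-0.851371, -3.607408)

1 0.4360 0.1105 -0.0912
2 1.1250 -0.8514 -3.6074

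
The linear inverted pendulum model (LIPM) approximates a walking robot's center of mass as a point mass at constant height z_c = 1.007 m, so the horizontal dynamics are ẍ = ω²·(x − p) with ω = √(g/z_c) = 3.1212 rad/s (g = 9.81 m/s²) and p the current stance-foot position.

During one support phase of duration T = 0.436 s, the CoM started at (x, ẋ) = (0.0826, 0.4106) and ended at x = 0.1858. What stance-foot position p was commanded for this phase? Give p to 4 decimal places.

p = 0.2092

ωT = 3.1212·0.436 = 1.360843; cosh(ωT) = 2.077962, sinh(ωT) = 1.821518
x(T) = p + (x₀−p)·cosh(ωT) + (ẋ₀/ω)·sinh(ωT) ⇒ p·(1 − cosh) = x(T) − x₀·cosh − (ẋ₀/ω)·sinh
numerator   = 0.1858 − (0.0826)·2.077962 − (0.4106/3.1212)·1.821518 = -0.225464
denominator = 1 − 2.077962 = -1.077962
p = -0.225464 / -1.077962 = 0.2092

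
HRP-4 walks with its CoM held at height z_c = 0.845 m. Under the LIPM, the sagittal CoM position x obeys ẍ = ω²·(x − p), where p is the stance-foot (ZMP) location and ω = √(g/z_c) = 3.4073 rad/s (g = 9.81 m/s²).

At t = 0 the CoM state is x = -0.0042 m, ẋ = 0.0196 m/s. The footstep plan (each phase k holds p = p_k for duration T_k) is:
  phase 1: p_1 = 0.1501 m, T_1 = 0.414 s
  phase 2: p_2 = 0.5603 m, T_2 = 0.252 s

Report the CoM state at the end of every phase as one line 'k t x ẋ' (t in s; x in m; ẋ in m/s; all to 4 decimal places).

1 0.4140 -0.1738 -0.9707
2 0.6660 -0.7373 -3.7727

phase 1: p=0.1501, T=0.414, ωT=1.410622, cosh=2.171248, sinh=1.927257; start (x,ẋ)=(-0.004200, 0.019600) → end (x,ẋ)=(-0.173837, -0.970692)
phase 2: p=0.5603, T=0.252, ωT=0.858640, cosh=1.391843, sinh=0.968105; start (x,ẋ)=(-0.173837, -0.970692) → end (x,ẋ)=(-0.737303, -3.772694)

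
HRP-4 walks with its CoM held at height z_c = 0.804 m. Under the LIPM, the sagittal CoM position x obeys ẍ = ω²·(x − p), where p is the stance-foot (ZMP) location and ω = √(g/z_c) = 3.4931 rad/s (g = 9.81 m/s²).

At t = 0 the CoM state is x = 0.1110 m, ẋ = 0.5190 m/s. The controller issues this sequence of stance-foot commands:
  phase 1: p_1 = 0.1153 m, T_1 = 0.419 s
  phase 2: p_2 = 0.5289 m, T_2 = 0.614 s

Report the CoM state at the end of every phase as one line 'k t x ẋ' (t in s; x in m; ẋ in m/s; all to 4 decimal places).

phase 1: p=0.1153, T=0.419, ωT=1.463609, cosh=2.276464, sinh=2.045064; start (x,ẋ)=(0.111000, 0.519000) → end (x,ẋ)=(0.409364, 1.150767)
phase 2: p=0.5289, T=0.614, ωT=2.144763, cosh=4.328558, sinh=4.211462; start (x,ẋ)=(0.409364, 1.150767) → end (x,ẋ)=(1.398906, 3.222661)

1 0.4190 0.4094 1.1508
2 1.0330 1.3989 3.2227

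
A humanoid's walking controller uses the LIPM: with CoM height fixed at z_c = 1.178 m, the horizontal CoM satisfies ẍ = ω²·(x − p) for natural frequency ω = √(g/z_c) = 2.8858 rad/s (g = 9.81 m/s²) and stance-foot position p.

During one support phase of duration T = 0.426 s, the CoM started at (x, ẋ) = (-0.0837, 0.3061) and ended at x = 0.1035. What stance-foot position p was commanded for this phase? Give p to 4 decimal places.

p = -0.1087

ωT = 2.8858·0.426 = 1.229351; cosh(ωT) = 1.855746, sinh(ωT) = 1.563263
x(T) = p + (x₀−p)·cosh(ωT) + (ẋ₀/ω)·sinh(ωT) ⇒ p·(1 − cosh) = x(T) − x₀·cosh − (ẋ₀/ω)·sinh
numerator   = 0.1035 − (-0.0837)·1.855746 − (0.3061/2.8858)·1.563263 = 0.093009
denominator = 1 − 1.855746 = -0.855746
p = 0.093009 / -0.855746 = -0.1087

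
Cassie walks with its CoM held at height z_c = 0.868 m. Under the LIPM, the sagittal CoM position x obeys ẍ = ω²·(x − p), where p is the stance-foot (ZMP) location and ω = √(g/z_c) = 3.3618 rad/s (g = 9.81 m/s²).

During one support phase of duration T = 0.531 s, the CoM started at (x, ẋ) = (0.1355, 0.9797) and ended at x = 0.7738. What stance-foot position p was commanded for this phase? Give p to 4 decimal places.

ωT = 3.3618·0.531 = 1.785116; cosh(ωT) = 3.064024, sinh(ωT) = 2.896246
x(T) = p + (x₀−p)·cosh(ωT) + (ẋ₀/ω)·sinh(ωT) ⇒ p·(1 − cosh) = x(T) − x₀·cosh − (ẋ₀/ω)·sinh
numerator   = 0.7738 − (0.1355)·3.064024 − (0.9797/3.3618)·2.896246 = -0.485403
denominator = 1 − 3.064024 = -2.064024
p = -0.485403 / -2.064024 = 0.2352

p = 0.2352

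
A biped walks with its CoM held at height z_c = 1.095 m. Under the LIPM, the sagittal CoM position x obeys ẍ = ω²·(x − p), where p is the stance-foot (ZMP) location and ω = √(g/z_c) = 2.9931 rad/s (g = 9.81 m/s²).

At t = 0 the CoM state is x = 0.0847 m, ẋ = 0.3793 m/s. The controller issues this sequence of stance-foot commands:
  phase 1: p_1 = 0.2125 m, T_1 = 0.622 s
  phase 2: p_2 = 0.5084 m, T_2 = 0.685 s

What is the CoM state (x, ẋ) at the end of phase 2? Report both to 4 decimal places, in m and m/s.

phase 1: p=0.2125, T=0.622, ωT=1.861708, cosh=3.295063, sinh=3.139656; start (x,ẋ)=(0.084700, 0.379300) → end (x,ẋ)=(0.189263, 0.048842)
phase 2: p=0.5084, T=0.685, ωT=2.050274, cosh=3.949363, sinh=3.820663; start (x,ẋ)=(0.189263, 0.048842) → end (x,ẋ)=(-0.689641, -3.456635)

x = -0.6896, ẋ = -3.4566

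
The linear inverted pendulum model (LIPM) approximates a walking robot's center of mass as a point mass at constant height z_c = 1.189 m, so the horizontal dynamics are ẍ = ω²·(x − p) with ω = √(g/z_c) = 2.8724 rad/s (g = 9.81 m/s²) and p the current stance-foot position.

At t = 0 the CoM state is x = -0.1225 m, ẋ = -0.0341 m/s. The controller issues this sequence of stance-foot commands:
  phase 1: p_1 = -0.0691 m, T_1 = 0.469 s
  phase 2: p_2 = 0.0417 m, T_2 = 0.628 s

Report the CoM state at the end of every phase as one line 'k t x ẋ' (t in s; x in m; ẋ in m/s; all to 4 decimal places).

phase 1: p=-0.0691, T=0.469, ωT=1.347156, cosh=2.053224, sinh=1.793245; start (x,ẋ)=(-0.122500, -0.034100) → end (x,ẋ)=(-0.200031, -0.345074)
phase 2: p=0.0417, T=0.628, ωT=1.803867, cosh=3.118874, sinh=2.954214; start (x,ẋ)=(-0.200031, -0.345074) → end (x,ẋ)=(-1.067131, -3.127494)

1 0.4690 -0.2000 -0.3451
2 1.0970 -1.0671 -3.1275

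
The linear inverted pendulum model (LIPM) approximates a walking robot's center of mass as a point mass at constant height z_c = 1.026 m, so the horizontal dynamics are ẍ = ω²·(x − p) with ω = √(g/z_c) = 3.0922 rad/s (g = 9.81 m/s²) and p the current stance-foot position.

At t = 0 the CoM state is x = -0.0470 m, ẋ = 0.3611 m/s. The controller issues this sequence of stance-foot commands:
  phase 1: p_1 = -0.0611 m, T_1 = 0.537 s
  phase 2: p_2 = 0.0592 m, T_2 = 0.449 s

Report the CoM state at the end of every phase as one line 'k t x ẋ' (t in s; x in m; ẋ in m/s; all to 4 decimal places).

phase 1: p=-0.0611, T=0.537, ωT=1.660511, cosh=2.726021, sinh=2.535980; start (x,ẋ)=(-0.047000, 0.361100) → end (x,ẋ)=(0.273483, 1.094935)
phase 2: p=0.0592, T=0.449, ωT=1.388398, cosh=2.128949, sinh=1.879474; start (x,ẋ)=(0.273483, 1.094935) → end (x,ẋ)=(1.180911, 3.576410)

1 0.5370 0.2735 1.0949
2 0.9860 1.1809 3.5764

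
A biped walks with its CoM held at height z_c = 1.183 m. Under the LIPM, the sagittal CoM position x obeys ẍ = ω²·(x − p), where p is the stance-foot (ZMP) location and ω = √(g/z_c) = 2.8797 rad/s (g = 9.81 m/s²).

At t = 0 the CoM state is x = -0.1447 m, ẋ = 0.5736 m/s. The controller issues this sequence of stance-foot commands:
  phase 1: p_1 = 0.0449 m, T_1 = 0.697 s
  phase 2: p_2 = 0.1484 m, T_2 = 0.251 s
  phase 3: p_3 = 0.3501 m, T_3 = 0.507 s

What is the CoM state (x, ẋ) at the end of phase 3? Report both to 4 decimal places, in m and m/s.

phase 1: p=0.0449, T=0.697, ωT=2.007151, cosh=3.788227, sinh=3.653856; start (x,ẋ)=(-0.144700, 0.573600) → end (x,ẋ)=(0.054454, 0.177954)
phase 2: p=0.1484, T=0.251, ωT=0.722805, cosh=1.272796, sinh=0.787407; start (x,ẋ)=(0.054454, 0.177954) → end (x,ẋ)=(0.077485, 0.013478)
phase 3: p=0.3501, T=0.507, ωT=1.460008, cosh=2.269114, sinh=2.036880; start (x,ẋ)=(0.077485, 0.013478) → end (x,ẋ)=(-0.258962, -1.568469)

x = -0.2590, ẋ = -1.5685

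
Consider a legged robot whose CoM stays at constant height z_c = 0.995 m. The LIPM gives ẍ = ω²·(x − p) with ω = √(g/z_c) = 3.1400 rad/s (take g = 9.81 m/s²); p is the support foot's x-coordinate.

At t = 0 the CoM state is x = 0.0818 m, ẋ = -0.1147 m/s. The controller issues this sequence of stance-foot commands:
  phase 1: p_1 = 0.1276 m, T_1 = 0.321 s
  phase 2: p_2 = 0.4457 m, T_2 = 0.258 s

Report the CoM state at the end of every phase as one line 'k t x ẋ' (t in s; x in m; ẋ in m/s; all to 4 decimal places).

phase 1: p=0.1276, T=0.321, ωT=1.007940, cosh=1.552460, sinh=1.187490; start (x,ẋ)=(0.081800, -0.114700) → end (x,ẋ)=(0.013120, -0.348843)
phase 2: p=0.4457, T=0.258, ωT=0.810120, cosh=1.346491, sinh=0.901687; start (x,ẋ)=(0.013120, -0.348843) → end (x,ẋ)=(-0.236939, -1.694476)

1 0.3210 0.0131 -0.3488
2 0.5790 -0.2369 -1.6945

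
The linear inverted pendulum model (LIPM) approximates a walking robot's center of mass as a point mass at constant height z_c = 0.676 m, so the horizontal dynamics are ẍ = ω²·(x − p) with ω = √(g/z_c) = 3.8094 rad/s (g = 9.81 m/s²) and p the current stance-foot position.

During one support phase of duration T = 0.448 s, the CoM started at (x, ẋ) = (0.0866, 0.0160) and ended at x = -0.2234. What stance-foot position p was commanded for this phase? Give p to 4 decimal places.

ωT = 3.8094·0.448 = 1.706611; cosh(ωT) = 2.845868, sinh(ωT) = 2.664388
x(T) = p + (x₀−p)·cosh(ωT) + (ẋ₀/ω)·sinh(ωT) ⇒ p·(1 − cosh) = x(T) − x₀·cosh − (ẋ₀/ω)·sinh
numerator   = -0.2234 − (0.0866)·2.845868 − (0.0160/3.8094)·2.664388 = -0.481043
denominator = 1 − 2.845868 = -1.845868
p = -0.481043 / -1.845868 = 0.2606

p = 0.2606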